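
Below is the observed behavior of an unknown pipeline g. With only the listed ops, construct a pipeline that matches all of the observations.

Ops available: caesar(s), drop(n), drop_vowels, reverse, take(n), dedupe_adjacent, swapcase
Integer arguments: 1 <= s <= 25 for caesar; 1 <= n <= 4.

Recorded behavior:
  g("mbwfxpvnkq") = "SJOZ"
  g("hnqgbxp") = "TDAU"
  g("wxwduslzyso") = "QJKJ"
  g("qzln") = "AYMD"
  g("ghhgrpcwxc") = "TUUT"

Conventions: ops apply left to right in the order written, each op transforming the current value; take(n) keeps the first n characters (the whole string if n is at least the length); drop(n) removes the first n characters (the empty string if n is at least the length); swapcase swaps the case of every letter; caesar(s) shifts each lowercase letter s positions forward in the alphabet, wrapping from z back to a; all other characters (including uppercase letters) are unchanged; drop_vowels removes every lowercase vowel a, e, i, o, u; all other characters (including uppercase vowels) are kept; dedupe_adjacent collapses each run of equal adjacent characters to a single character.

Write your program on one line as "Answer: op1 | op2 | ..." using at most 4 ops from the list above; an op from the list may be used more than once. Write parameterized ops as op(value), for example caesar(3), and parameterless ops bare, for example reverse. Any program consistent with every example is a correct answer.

caesar(13) | swapcase | take(4) | reverse

Check, running the answer program on each example:
  "mbwfxpvnkq" -> "zojskciaxd" -> "ZOJSKCIAXD" -> "ZOJS" -> "SJOZ"
  "hnqgbxp" -> "uadtokc" -> "UADTOKC" -> "UADT" -> "TDAU"
  "wxwduslzyso" -> "jkjqhfymlfb" -> "JKJQHFYMLFB" -> "JKJQ" -> "QJKJ"
  "qzln" -> "dmya" -> "DMYA" -> "DMYA" -> "AYMD"
  "ghhgrpcwxc" -> "tuutecpjkp" -> "TUUTECPJKP" -> "TUUT" -> "TUUT"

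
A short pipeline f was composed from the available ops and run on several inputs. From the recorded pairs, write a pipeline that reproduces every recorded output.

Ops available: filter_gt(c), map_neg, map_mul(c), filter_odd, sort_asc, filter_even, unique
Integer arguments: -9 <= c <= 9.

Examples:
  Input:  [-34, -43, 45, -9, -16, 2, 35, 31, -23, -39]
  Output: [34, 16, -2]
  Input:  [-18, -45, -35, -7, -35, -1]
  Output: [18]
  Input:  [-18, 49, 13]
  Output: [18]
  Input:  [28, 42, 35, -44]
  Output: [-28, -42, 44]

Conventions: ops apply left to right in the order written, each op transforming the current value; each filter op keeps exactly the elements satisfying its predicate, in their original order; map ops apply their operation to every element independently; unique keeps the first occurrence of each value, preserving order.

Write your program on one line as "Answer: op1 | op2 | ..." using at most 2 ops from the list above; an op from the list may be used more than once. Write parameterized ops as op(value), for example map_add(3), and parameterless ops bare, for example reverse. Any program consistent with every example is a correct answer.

map_neg | filter_even

Check, running the answer program on each example:
  [-34, -43, 45, -9, -16, 2, 35, 31, -23, -39] -> [34, 43, -45, 9, 16, -2, -35, -31, 23, 39] -> [34, 16, -2]
  [-18, -45, -35, -7, -35, -1] -> [18, 45, 35, 7, 35, 1] -> [18]
  [-18, 49, 13] -> [18, -49, -13] -> [18]
  [28, 42, 35, -44] -> [-28, -42, -35, 44] -> [-28, -42, 44]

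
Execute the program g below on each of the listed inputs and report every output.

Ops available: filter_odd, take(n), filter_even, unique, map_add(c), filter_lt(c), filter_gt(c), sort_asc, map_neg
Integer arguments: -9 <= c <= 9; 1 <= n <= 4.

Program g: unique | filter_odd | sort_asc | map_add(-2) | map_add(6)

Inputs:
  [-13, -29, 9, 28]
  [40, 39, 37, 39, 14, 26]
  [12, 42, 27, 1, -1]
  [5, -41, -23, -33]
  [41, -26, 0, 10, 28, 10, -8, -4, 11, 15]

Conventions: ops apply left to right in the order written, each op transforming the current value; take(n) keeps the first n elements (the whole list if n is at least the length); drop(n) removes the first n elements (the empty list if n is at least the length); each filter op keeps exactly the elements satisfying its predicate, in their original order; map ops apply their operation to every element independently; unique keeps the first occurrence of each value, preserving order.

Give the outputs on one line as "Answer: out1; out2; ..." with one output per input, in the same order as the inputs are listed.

[-25, -9, 13]; [41, 43]; [3, 5, 31]; [-37, -29, -19, 9]; [15, 19, 45]

Execution, op by op:
  [-13, -29, 9, 28] -> [-13, -29, 9, 28] -> [-13, -29, 9] -> [-29, -13, 9] -> [-31, -15, 7] -> [-25, -9, 13]
  [40, 39, 37, 39, 14, 26] -> [40, 39, 37, 14, 26] -> [39, 37] -> [37, 39] -> [35, 37] -> [41, 43]
  [12, 42, 27, 1, -1] -> [12, 42, 27, 1, -1] -> [27, 1, -1] -> [-1, 1, 27] -> [-3, -1, 25] -> [3, 5, 31]
  [5, -41, -23, -33] -> [5, -41, -23, -33] -> [5, -41, -23, -33] -> [-41, -33, -23, 5] -> [-43, -35, -25, 3] -> [-37, -29, -19, 9]
  [41, -26, 0, 10, 28, 10, -8, -4, 11, 15] -> [41, -26, 0, 10, 28, -8, -4, 11, 15] -> [41, 11, 15] -> [11, 15, 41] -> [9, 13, 39] -> [15, 19, 45]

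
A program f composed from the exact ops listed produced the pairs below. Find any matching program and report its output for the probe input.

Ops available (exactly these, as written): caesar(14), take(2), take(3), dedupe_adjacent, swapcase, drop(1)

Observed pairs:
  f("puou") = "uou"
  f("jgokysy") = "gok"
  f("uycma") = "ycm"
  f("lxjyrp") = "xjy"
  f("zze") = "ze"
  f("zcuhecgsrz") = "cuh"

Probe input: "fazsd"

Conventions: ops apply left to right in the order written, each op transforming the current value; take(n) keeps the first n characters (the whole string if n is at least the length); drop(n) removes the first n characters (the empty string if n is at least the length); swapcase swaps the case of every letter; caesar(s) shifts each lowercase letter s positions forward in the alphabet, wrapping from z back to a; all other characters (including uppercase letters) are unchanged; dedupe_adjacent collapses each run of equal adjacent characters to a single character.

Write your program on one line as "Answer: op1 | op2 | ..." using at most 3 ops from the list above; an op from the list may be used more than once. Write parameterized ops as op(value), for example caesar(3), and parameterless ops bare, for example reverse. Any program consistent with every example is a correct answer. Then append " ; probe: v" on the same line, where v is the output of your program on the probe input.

drop(1) | take(3) ; probe: "azs"

Check, running the answer program on each example:
  "puou" -> "uou" -> "uou"
  "jgokysy" -> "gokysy" -> "gok"
  "uycma" -> "ycma" -> "ycm"
  "lxjyrp" -> "xjyrp" -> "xjy"
  "zze" -> "ze" -> "ze"
  "zcuhecgsrz" -> "cuhecgsrz" -> "cuh"
  probe: "fazsd" -> "azsd" -> "azs"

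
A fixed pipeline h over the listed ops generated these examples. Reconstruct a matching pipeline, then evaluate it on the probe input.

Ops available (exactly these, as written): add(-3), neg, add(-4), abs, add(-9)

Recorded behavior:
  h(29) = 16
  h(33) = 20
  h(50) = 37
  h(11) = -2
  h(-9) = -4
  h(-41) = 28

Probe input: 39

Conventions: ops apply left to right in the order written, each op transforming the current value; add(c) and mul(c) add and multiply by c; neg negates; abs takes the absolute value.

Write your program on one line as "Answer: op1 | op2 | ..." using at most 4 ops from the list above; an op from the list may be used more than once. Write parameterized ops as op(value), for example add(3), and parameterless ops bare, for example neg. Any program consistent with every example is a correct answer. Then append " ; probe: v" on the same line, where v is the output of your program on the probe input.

abs | add(-9) | add(-4) ; probe: 26

Check, running the answer program on each example:
  29 -> 29 -> 20 -> 16
  33 -> 33 -> 24 -> 20
  50 -> 50 -> 41 -> 37
  11 -> 11 -> 2 -> -2
  -9 -> 9 -> 0 -> -4
  -41 -> 41 -> 32 -> 28
  probe: 39 -> 39 -> 30 -> 26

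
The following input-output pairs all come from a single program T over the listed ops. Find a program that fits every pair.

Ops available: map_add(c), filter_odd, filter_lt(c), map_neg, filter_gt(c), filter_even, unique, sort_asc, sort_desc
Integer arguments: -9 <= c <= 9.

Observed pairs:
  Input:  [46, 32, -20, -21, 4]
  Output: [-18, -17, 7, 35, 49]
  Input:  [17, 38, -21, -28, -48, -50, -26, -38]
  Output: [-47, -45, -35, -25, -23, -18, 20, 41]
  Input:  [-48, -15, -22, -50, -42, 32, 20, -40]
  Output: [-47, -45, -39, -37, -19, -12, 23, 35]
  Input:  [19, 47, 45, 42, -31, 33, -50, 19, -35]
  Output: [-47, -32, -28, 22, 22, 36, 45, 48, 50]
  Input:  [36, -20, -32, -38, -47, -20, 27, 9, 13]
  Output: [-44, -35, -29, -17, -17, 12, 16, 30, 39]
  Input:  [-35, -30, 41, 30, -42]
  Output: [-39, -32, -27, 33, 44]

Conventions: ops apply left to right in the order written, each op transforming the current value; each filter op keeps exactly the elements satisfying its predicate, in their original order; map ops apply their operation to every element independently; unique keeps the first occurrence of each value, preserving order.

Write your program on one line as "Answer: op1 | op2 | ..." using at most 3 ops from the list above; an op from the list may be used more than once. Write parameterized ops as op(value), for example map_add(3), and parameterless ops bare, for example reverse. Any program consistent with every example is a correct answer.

sort_desc | sort_asc | map_add(3)

Check, running the answer program on each example:
  [46, 32, -20, -21, 4] -> [46, 32, 4, -20, -21] -> [-21, -20, 4, 32, 46] -> [-18, -17, 7, 35, 49]
  [17, 38, -21, -28, -48, -50, -26, -38] -> [38, 17, -21, -26, -28, -38, -48, -50] -> [-50, -48, -38, -28, -26, -21, 17, 38] -> [-47, -45, -35, -25, -23, -18, 20, 41]
  [-48, -15, -22, -50, -42, 32, 20, -40] -> [32, 20, -15, -22, -40, -42, -48, -50] -> [-50, -48, -42, -40, -22, -15, 20, 32] -> [-47, -45, -39, -37, -19, -12, 23, 35]
  [19, 47, 45, 42, -31, 33, -50, 19, -35] -> [47, 45, 42, 33, 19, 19, -31, -35, -50] -> [-50, -35, -31, 19, 19, 33, 42, 45, 47] -> [-47, -32, -28, 22, 22, 36, 45, 48, 50]
  [36, -20, -32, -38, -47, -20, 27, 9, 13] -> [36, 27, 13, 9, -20, -20, -32, -38, -47] -> [-47, -38, -32, -20, -20, 9, 13, 27, 36] -> [-44, -35, -29, -17, -17, 12, 16, 30, 39]
  [-35, -30, 41, 30, -42] -> [41, 30, -30, -35, -42] -> [-42, -35, -30, 30, 41] -> [-39, -32, -27, 33, 44]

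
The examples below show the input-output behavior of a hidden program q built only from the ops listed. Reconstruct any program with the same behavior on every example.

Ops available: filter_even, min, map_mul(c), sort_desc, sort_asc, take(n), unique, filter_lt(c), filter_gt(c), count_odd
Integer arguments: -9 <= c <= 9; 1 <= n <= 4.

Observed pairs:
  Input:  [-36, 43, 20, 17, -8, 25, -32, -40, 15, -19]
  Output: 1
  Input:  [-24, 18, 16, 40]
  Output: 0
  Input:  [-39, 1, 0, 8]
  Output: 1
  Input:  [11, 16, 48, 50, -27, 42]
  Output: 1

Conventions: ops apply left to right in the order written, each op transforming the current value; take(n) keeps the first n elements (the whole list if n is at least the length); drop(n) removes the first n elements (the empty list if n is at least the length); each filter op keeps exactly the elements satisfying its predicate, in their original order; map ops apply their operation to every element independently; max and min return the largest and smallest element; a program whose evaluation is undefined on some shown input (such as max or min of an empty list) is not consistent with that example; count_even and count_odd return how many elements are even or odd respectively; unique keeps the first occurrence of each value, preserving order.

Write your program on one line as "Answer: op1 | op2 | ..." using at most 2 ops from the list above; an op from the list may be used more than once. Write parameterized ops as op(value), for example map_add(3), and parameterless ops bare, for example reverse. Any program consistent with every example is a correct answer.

filter_lt(-7) | count_odd

Check, running the answer program on each example:
  [-36, 43, 20, 17, -8, 25, -32, -40, 15, -19] -> [-36, -8, -32, -40, -19] -> 1
  [-24, 18, 16, 40] -> [-24] -> 0
  [-39, 1, 0, 8] -> [-39] -> 1
  [11, 16, 48, 50, -27, 42] -> [-27] -> 1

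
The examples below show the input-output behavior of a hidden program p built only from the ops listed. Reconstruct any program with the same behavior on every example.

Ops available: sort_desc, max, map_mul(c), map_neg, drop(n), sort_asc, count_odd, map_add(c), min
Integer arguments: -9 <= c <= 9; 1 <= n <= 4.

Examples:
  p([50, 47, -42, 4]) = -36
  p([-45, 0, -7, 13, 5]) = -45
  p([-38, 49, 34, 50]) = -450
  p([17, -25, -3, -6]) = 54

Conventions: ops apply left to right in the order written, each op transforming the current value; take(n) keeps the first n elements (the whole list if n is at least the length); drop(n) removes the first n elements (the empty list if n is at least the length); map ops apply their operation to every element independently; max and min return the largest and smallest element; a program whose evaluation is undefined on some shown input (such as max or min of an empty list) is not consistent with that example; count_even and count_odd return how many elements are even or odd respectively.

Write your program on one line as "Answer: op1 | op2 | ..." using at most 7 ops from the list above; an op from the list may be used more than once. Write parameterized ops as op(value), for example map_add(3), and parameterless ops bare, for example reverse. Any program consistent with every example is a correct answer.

drop(1) | drop(2) | map_neg | map_mul(-9) | map_neg | max

Check, running the answer program on each example:
  [50, 47, -42, 4] -> [47, -42, 4] -> [4] -> [-4] -> [36] -> [-36] -> -36
  [-45, 0, -7, 13, 5] -> [0, -7, 13, 5] -> [13, 5] -> [-13, -5] -> [117, 45] -> [-117, -45] -> -45
  [-38, 49, 34, 50] -> [49, 34, 50] -> [50] -> [-50] -> [450] -> [-450] -> -450
  [17, -25, -3, -6] -> [-25, -3, -6] -> [-6] -> [6] -> [-54] -> [54] -> 54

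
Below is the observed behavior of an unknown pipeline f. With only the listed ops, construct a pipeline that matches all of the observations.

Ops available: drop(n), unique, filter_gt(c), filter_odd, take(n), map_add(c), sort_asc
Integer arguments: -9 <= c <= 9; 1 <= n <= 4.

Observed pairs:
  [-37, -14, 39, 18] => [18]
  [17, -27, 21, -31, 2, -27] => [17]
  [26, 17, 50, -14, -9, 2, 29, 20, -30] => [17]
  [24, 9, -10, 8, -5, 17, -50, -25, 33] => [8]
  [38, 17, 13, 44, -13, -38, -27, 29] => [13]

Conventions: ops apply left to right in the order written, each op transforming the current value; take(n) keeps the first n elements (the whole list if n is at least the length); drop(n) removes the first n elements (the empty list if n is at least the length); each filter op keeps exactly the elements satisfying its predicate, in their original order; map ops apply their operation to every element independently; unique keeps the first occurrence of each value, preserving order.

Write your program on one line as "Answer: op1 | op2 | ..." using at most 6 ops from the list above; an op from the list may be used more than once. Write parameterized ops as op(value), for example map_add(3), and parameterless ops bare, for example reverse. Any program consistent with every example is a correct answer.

unique | take(4) | filter_gt(-4) | sort_asc | take(1)

Check, running the answer program on each example:
  [-37, -14, 39, 18] -> [-37, -14, 39, 18] -> [-37, -14, 39, 18] -> [39, 18] -> [18, 39] -> [18]
  [17, -27, 21, -31, 2, -27] -> [17, -27, 21, -31, 2] -> [17, -27, 21, -31] -> [17, 21] -> [17, 21] -> [17]
  [26, 17, 50, -14, -9, 2, 29, 20, -30] -> [26, 17, 50, -14, -9, 2, 29, 20, -30] -> [26, 17, 50, -14] -> [26, 17, 50] -> [17, 26, 50] -> [17]
  [24, 9, -10, 8, -5, 17, -50, -25, 33] -> [24, 9, -10, 8, -5, 17, -50, -25, 33] -> [24, 9, -10, 8] -> [24, 9, 8] -> [8, 9, 24] -> [8]
  [38, 17, 13, 44, -13, -38, -27, 29] -> [38, 17, 13, 44, -13, -38, -27, 29] -> [38, 17, 13, 44] -> [38, 17, 13, 44] -> [13, 17, 38, 44] -> [13]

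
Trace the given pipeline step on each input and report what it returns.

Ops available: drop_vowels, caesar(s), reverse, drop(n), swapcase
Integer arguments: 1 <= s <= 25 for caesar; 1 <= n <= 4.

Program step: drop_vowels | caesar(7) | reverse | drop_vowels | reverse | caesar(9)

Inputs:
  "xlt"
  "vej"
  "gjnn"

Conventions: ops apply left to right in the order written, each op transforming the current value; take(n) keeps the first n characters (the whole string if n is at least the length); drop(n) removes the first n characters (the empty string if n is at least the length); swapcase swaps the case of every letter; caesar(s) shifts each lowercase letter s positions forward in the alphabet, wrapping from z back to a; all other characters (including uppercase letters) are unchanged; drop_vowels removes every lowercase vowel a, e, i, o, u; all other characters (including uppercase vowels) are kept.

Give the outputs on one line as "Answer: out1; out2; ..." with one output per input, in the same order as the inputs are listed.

"b"; "lz"; "wz"

Execution, op by op:
  "xlt" -> "xlt" -> "esa" -> "ase" -> "s" -> "s" -> "b"
  "vej" -> "vj" -> "cq" -> "qc" -> "qc" -> "cq" -> "lz"
  "gjnn" -> "gjnn" -> "nquu" -> "uuqn" -> "qn" -> "nq" -> "wz"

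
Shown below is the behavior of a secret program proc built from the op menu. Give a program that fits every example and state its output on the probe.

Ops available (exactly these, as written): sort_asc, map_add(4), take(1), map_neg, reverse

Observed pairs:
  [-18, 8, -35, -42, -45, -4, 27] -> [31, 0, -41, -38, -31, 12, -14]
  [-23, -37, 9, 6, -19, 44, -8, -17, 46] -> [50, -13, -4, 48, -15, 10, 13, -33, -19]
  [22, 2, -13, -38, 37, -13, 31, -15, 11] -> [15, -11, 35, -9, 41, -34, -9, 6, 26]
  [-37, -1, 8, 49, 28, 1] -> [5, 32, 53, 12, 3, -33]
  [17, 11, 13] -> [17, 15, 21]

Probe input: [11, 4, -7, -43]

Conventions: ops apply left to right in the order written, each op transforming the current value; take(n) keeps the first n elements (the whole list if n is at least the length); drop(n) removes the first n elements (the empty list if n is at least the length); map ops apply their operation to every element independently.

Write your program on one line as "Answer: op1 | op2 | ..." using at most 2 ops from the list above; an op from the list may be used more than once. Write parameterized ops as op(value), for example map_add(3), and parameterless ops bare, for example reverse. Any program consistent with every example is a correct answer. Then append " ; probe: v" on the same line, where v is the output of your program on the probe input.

reverse | map_add(4) ; probe: [-39, -3, 8, 15]

Check, running the answer program on each example:
  [-18, 8, -35, -42, -45, -4, 27] -> [27, -4, -45, -42, -35, 8, -18] -> [31, 0, -41, -38, -31, 12, -14]
  [-23, -37, 9, 6, -19, 44, -8, -17, 46] -> [46, -17, -8, 44, -19, 6, 9, -37, -23] -> [50, -13, -4, 48, -15, 10, 13, -33, -19]
  [22, 2, -13, -38, 37, -13, 31, -15, 11] -> [11, -15, 31, -13, 37, -38, -13, 2, 22] -> [15, -11, 35, -9, 41, -34, -9, 6, 26]
  [-37, -1, 8, 49, 28, 1] -> [1, 28, 49, 8, -1, -37] -> [5, 32, 53, 12, 3, -33]
  [17, 11, 13] -> [13, 11, 17] -> [17, 15, 21]
  probe: [11, 4, -7, -43] -> [-43, -7, 4, 11] -> [-39, -3, 8, 15]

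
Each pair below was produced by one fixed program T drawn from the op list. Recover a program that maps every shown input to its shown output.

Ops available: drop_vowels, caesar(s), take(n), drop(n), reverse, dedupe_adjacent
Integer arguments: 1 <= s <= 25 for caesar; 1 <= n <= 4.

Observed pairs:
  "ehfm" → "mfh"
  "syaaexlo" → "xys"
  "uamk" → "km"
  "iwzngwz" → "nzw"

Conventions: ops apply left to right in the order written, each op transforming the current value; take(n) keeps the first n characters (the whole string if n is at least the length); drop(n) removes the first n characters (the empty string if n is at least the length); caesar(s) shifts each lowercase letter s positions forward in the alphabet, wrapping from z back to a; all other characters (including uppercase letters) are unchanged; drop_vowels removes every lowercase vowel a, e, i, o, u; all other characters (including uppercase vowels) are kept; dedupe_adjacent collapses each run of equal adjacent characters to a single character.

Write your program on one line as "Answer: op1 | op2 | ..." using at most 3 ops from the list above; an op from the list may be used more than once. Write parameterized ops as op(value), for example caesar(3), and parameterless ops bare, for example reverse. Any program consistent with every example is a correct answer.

drop_vowels | take(3) | reverse

Check, running the answer program on each example:
  "ehfm" -> "hfm" -> "hfm" -> "mfh"
  "syaaexlo" -> "syxl" -> "syx" -> "xys"
  "uamk" -> "mk" -> "mk" -> "km"
  "iwzngwz" -> "wzngwz" -> "wzn" -> "nzw"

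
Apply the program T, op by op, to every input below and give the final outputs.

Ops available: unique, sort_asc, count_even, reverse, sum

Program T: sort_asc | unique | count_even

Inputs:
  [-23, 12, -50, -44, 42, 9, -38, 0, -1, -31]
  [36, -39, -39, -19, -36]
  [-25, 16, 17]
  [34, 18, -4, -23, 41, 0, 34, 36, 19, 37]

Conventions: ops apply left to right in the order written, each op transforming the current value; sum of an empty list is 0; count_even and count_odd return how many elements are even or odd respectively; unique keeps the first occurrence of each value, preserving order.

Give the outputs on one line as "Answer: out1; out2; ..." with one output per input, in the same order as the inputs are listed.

6; 2; 1; 5

Execution, op by op:
  [-23, 12, -50, -44, 42, 9, -38, 0, -1, -31] -> [-50, -44, -38, -31, -23, -1, 0, 9, 12, 42] -> [-50, -44, -38, -31, -23, -1, 0, 9, 12, 42] -> 6
  [36, -39, -39, -19, -36] -> [-39, -39, -36, -19, 36] -> [-39, -36, -19, 36] -> 2
  [-25, 16, 17] -> [-25, 16, 17] -> [-25, 16, 17] -> 1
  [34, 18, -4, -23, 41, 0, 34, 36, 19, 37] -> [-23, -4, 0, 18, 19, 34, 34, 36, 37, 41] -> [-23, -4, 0, 18, 19, 34, 36, 37, 41] -> 5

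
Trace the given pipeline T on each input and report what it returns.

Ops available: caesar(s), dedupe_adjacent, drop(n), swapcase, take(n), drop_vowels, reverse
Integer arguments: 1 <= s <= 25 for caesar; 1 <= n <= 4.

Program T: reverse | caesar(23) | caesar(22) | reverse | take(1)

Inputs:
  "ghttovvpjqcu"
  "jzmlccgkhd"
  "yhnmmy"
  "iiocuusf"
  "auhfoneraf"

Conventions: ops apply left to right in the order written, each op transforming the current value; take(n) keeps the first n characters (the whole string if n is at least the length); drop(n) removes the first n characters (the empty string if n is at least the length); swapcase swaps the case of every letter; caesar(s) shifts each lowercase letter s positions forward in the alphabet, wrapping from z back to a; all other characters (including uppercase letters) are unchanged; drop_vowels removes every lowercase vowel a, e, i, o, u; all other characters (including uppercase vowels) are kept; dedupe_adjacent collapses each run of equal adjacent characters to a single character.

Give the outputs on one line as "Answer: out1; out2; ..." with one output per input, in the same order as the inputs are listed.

"z"; "c"; "r"; "b"; "t"

Execution, op by op:
  "ghttovvpjqcu" -> "ucqjpvvotthg" -> "rzngmsslqqed" -> "nvjcioohmmaz" -> "zammhooicjvn" -> "z"
  "jzmlccgkhd" -> "dhkgcclmzj" -> "aehdzzijwg" -> "wadzvvefsc" -> "csfevvzdaw" -> "c"
  "yhnmmy" -> "ymmnhy" -> "vjjkev" -> "rffgar" -> "ragffr" -> "r"
  "iiocuusf" -> "fsuucoii" -> "cprrzlff" -> "ylnnvhbb" -> "bbhvnnly" -> "b"
  "auhfoneraf" -> "farenofhua" -> "cxobklcerx" -> "ytkxghyant" -> "tnayhgxkty" -> "t"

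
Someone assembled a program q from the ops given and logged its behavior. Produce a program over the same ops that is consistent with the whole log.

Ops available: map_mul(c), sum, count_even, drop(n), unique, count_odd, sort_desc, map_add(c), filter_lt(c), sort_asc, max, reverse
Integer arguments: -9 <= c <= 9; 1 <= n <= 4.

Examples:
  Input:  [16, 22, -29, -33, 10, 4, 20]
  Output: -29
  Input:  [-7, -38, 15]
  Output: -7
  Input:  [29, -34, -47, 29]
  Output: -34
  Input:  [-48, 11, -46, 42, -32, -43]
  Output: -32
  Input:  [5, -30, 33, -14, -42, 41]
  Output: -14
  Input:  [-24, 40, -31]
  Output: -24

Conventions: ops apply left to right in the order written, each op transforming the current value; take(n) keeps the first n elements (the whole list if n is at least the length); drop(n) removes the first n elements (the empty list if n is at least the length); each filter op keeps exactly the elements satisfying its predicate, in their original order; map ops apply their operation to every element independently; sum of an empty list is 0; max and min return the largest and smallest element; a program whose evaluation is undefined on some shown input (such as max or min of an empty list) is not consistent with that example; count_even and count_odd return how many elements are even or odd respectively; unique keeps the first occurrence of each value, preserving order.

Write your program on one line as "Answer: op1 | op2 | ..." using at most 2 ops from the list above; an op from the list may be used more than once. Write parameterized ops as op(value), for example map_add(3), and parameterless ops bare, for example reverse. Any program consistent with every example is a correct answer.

filter_lt(2) | max

Check, running the answer program on each example:
  [16, 22, -29, -33, 10, 4, 20] -> [-29, -33] -> -29
  [-7, -38, 15] -> [-7, -38] -> -7
  [29, -34, -47, 29] -> [-34, -47] -> -34
  [-48, 11, -46, 42, -32, -43] -> [-48, -46, -32, -43] -> -32
  [5, -30, 33, -14, -42, 41] -> [-30, -14, -42] -> -14
  [-24, 40, -31] -> [-24, -31] -> -24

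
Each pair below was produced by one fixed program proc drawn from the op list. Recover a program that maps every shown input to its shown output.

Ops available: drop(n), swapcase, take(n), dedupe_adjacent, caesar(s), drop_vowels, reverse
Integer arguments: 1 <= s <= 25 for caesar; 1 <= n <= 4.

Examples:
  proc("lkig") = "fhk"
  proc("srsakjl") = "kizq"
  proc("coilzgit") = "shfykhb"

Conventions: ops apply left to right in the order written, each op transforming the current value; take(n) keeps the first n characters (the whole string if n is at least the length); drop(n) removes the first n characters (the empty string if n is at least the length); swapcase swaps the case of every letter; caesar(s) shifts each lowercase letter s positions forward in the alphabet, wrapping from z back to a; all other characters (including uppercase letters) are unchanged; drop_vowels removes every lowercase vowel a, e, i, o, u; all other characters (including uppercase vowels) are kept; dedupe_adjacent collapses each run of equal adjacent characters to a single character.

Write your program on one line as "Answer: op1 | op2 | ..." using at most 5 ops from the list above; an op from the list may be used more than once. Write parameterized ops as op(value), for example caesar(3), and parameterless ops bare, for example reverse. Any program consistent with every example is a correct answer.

caesar(16) | drop_vowels | reverse | caesar(9)

Check, running the answer program on each example:
  "lkig" -> "bayw" -> "byw" -> "wyb" -> "fhk"
  "srsakjl" -> "ihiqazb" -> "hqzb" -> "bzqh" -> "kizq"
  "coilzgit" -> "seybpwyj" -> "sybpwyj" -> "jywpbys" -> "shfykhb"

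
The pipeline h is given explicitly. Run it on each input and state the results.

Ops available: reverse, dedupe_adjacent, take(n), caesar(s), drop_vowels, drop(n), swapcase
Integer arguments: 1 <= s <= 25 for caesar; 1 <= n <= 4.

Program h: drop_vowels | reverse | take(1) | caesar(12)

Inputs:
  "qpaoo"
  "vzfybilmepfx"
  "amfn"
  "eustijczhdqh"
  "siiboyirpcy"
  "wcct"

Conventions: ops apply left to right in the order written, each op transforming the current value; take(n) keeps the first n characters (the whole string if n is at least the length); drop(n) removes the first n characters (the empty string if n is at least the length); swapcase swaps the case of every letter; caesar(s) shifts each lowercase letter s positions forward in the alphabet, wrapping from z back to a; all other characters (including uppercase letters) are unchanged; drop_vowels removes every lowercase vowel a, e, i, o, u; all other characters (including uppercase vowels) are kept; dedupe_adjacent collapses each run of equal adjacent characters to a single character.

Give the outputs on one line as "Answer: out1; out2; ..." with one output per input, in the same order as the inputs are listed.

Execution, op by op:
  "qpaoo" -> "qp" -> "pq" -> "p" -> "b"
  "vzfybilmepfx" -> "vzfyblmpfx" -> "xfpmlbyfzv" -> "x" -> "j"
  "amfn" -> "mfn" -> "nfm" -> "n" -> "z"
  "eustijczhdqh" -> "stjczhdqh" -> "hqdhzcjts" -> "h" -> "t"
  "siiboyirpcy" -> "sbyrpcy" -> "ycprybs" -> "y" -> "k"
  "wcct" -> "wcct" -> "tccw" -> "t" -> "f"

"b"; "j"; "z"; "t"; "k"; "f"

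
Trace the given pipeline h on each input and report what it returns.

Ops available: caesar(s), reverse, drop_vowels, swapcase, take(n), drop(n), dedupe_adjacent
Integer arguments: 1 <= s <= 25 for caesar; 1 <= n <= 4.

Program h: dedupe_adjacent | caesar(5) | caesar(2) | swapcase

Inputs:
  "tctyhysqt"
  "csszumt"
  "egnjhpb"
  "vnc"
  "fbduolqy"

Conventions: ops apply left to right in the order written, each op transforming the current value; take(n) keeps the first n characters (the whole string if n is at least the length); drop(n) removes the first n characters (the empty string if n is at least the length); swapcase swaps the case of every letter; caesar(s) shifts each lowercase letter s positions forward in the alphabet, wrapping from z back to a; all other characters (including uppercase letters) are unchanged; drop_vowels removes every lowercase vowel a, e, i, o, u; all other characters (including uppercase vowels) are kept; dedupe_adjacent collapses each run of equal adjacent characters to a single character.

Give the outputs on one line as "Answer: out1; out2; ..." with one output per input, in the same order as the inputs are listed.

"AJAFOFZXA"; "JZGBTA"; "LNUQOWI"; "CUJ"; "MIKBVSXF"

Execution, op by op:
  "tctyhysqt" -> "tctyhysqt" -> "yhydmdxvy" -> "ajafofzxa" -> "AJAFOFZXA"
  "csszumt" -> "cszumt" -> "hxezry" -> "jzgbta" -> "JZGBTA"
  "egnjhpb" -> "egnjhpb" -> "jlsomug" -> "lnuqowi" -> "LNUQOWI"
  "vnc" -> "vnc" -> "ash" -> "cuj" -> "CUJ"
  "fbduolqy" -> "fbduolqy" -> "kgiztqvd" -> "mikbvsxf" -> "MIKBVSXF"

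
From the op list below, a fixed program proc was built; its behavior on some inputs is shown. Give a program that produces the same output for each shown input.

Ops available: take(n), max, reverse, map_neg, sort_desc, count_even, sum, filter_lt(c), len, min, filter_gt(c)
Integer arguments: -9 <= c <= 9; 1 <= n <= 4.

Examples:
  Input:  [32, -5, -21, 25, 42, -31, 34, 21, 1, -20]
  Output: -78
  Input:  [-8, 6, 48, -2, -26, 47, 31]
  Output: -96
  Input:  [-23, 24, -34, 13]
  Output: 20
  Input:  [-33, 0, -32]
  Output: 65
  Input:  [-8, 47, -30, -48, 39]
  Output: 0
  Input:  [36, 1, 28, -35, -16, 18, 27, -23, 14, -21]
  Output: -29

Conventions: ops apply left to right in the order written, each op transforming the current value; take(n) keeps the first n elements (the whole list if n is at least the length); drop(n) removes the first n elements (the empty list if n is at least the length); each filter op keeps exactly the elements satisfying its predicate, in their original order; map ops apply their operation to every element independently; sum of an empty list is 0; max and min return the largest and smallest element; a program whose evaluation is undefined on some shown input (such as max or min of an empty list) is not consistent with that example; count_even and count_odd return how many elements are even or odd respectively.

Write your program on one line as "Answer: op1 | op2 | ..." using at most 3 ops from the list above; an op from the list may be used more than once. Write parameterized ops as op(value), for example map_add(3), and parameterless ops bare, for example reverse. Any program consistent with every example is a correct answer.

map_neg | sum

Check, running the answer program on each example:
  [32, -5, -21, 25, 42, -31, 34, 21, 1, -20] -> [-32, 5, 21, -25, -42, 31, -34, -21, -1, 20] -> -78
  [-8, 6, 48, -2, -26, 47, 31] -> [8, -6, -48, 2, 26, -47, -31] -> -96
  [-23, 24, -34, 13] -> [23, -24, 34, -13] -> 20
  [-33, 0, -32] -> [33, 0, 32] -> 65
  [-8, 47, -30, -48, 39] -> [8, -47, 30, 48, -39] -> 0
  [36, 1, 28, -35, -16, 18, 27, -23, 14, -21] -> [-36, -1, -28, 35, 16, -18, -27, 23, -14, 21] -> -29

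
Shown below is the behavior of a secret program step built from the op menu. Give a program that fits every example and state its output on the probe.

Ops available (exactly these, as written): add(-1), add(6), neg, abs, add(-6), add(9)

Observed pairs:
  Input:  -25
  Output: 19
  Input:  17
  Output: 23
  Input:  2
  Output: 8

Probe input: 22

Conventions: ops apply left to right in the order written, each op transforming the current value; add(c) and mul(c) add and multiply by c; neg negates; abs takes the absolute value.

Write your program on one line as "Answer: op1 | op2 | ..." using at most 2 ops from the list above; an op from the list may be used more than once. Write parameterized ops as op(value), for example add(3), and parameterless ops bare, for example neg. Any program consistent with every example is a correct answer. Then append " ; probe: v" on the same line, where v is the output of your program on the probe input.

add(6) | abs ; probe: 28

Check, running the answer program on each example:
  -25 -> -19 -> 19
  17 -> 23 -> 23
  2 -> 8 -> 8
  probe: 22 -> 28 -> 28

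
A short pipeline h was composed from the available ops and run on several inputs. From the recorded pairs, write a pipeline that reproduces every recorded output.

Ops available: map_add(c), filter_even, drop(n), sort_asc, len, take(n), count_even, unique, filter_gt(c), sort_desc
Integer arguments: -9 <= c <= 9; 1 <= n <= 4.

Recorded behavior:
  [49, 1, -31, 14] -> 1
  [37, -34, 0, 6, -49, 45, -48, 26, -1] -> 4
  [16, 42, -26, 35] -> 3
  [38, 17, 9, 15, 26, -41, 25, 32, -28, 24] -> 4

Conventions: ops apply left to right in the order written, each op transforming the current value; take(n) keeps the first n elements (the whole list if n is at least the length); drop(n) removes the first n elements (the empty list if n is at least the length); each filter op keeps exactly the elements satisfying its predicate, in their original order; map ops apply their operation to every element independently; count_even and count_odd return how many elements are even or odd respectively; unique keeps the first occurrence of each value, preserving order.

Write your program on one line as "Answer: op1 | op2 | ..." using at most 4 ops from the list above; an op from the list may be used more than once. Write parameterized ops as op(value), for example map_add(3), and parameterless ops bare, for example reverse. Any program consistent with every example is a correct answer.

filter_even | sort_asc | take(4) | len

Check, running the answer program on each example:
  [49, 1, -31, 14] -> [14] -> [14] -> [14] -> 1
  [37, -34, 0, 6, -49, 45, -48, 26, -1] -> [-34, 0, 6, -48, 26] -> [-48, -34, 0, 6, 26] -> [-48, -34, 0, 6] -> 4
  [16, 42, -26, 35] -> [16, 42, -26] -> [-26, 16, 42] -> [-26, 16, 42] -> 3
  [38, 17, 9, 15, 26, -41, 25, 32, -28, 24] -> [38, 26, 32, -28, 24] -> [-28, 24, 26, 32, 38] -> [-28, 24, 26, 32] -> 4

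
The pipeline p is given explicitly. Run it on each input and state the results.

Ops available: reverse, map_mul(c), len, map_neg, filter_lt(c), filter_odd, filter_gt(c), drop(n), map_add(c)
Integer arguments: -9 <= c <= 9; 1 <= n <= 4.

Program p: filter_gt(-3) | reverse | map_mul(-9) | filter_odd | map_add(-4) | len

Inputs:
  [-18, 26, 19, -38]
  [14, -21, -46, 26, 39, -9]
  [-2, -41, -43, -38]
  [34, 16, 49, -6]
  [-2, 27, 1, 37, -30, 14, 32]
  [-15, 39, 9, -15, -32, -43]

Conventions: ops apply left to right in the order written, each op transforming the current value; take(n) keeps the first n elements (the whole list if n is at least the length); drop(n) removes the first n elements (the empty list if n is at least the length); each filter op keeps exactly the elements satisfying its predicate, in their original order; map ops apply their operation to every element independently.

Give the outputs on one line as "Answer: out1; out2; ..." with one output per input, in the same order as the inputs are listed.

1; 1; 0; 1; 3; 2

Execution, op by op:
  [-18, 26, 19, -38] -> [26, 19] -> [19, 26] -> [-171, -234] -> [-171] -> [-175] -> 1
  [14, -21, -46, 26, 39, -9] -> [14, 26, 39] -> [39, 26, 14] -> [-351, -234, -126] -> [-351] -> [-355] -> 1
  [-2, -41, -43, -38] -> [-2] -> [-2] -> [18] -> [] -> [] -> 0
  [34, 16, 49, -6] -> [34, 16, 49] -> [49, 16, 34] -> [-441, -144, -306] -> [-441] -> [-445] -> 1
  [-2, 27, 1, 37, -30, 14, 32] -> [-2, 27, 1, 37, 14, 32] -> [32, 14, 37, 1, 27, -2] -> [-288, -126, -333, -9, -243, 18] -> [-333, -9, -243] -> [-337, -13, -247] -> 3
  [-15, 39, 9, -15, -32, -43] -> [39, 9] -> [9, 39] -> [-81, -351] -> [-81, -351] -> [-85, -355] -> 2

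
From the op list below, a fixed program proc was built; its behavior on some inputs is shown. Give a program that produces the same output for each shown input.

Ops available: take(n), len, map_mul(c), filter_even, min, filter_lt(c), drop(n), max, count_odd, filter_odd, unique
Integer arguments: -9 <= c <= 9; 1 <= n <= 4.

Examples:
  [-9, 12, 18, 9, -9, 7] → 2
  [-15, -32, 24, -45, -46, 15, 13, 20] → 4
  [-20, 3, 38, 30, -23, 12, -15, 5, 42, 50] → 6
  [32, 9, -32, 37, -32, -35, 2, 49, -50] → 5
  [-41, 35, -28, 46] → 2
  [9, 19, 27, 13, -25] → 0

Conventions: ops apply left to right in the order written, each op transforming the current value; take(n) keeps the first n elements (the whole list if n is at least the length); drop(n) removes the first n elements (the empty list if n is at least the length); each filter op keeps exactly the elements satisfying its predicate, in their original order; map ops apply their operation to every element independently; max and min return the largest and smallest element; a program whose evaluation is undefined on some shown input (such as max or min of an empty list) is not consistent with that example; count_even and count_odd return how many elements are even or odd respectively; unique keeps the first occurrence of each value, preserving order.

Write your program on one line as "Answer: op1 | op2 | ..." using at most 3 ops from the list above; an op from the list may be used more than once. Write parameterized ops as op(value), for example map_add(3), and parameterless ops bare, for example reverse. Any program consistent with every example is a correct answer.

filter_even | map_mul(-2) | len

Check, running the answer program on each example:
  [-9, 12, 18, 9, -9, 7] -> [12, 18] -> [-24, -36] -> 2
  [-15, -32, 24, -45, -46, 15, 13, 20] -> [-32, 24, -46, 20] -> [64, -48, 92, -40] -> 4
  [-20, 3, 38, 30, -23, 12, -15, 5, 42, 50] -> [-20, 38, 30, 12, 42, 50] -> [40, -76, -60, -24, -84, -100] -> 6
  [32, 9, -32, 37, -32, -35, 2, 49, -50] -> [32, -32, -32, 2, -50] -> [-64, 64, 64, -4, 100] -> 5
  [-41, 35, -28, 46] -> [-28, 46] -> [56, -92] -> 2
  [9, 19, 27, 13, -25] -> [] -> [] -> 0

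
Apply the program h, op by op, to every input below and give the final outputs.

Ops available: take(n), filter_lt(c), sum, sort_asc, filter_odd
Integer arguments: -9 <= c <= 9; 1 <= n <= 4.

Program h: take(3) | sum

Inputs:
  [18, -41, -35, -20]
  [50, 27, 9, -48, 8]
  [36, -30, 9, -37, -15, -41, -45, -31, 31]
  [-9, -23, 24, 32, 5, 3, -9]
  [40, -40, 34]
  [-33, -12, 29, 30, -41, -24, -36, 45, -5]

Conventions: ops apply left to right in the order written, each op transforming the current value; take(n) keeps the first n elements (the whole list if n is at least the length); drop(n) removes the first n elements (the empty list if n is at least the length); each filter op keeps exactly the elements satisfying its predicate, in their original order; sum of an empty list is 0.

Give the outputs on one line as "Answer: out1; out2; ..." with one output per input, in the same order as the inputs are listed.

-58; 86; 15; -8; 34; -16

Execution, op by op:
  [18, -41, -35, -20] -> [18, -41, -35] -> -58
  [50, 27, 9, -48, 8] -> [50, 27, 9] -> 86
  [36, -30, 9, -37, -15, -41, -45, -31, 31] -> [36, -30, 9] -> 15
  [-9, -23, 24, 32, 5, 3, -9] -> [-9, -23, 24] -> -8
  [40, -40, 34] -> [40, -40, 34] -> 34
  [-33, -12, 29, 30, -41, -24, -36, 45, -5] -> [-33, -12, 29] -> -16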